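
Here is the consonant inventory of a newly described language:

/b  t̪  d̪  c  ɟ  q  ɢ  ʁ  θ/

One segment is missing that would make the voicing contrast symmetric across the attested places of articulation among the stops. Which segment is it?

/p/

Voiceless: /t̪/ (dental), /c/ (palatal), /q/ (uvular).
Voiced: /b/ (bilabial), /d̪/ (dental), /ɟ/ (palatal), /ɢ/ (uvular).
The bilabial row has no voiceless member, so the gap is the voiceless bilabial stop /p/.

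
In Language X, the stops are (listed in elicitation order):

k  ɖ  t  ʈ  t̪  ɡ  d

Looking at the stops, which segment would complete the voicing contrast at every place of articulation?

place of articulation  voiceless  voiced  
dental            t̪        —       
alveolar          t         d       
retroflex         ʈ         ɖ       
velar             k         ɡ       
The dental row has no voiced member, so the gap is the voiced dental stop /d̪/.

/d̪/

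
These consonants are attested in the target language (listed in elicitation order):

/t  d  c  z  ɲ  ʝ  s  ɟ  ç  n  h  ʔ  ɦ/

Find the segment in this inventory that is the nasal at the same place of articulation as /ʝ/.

/ʝ/ is a voiced palatal fricative.
The nasal at the same place is a palatal nasal — in this inventory, /ɲ/.

/ɲ/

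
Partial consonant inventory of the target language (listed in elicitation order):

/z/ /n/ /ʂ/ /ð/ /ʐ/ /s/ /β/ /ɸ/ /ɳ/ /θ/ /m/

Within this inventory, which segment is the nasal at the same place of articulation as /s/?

/s/ is a voiceless alveolar fricative.
The nasal at the same place is an alveolar nasal — in this inventory, /n/.

/n/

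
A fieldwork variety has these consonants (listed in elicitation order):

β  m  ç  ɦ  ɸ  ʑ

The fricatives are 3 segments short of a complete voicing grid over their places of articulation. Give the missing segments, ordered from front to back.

place of articulation  voiceless  voiced  
bilabial          ɸ         β       
alveolo-palatal   —         ʑ       
palatal           ç         —       
glottal           —         ɦ       
Gaps, from front to back: alveolo-palatal lacks voiceless (/ɕ/); palatal lacks voiced (/ʝ/); glottal lacks voiceless (/h/).

/ɕ/, /ʝ/, /h/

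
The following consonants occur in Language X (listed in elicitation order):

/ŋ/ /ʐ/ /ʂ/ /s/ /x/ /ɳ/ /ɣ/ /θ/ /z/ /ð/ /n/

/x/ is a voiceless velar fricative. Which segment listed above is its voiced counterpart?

The voiced counterpart is a voiced velar fricative — in this inventory, /ɣ/.

/ɣ/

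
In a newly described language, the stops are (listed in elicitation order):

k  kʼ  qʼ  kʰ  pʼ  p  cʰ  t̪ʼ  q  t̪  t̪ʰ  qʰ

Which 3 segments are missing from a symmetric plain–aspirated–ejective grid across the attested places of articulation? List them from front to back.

/pʰ/, /c/, /cʼ/

place of articulation  plain     aspirated  ejective
bilabial          p         —         pʼ      
dental            t̪        t̪ʰ       t̪ʼ     
palatal           —         cʰ        —       
velar             k         kʰ        kʼ      
uvular            q         qʰ        qʼ      
Gaps, from front to back: bilabial lacks aspirated (/pʰ/); palatal lacks plain (/c/); palatal lacks ejective (/cʼ/).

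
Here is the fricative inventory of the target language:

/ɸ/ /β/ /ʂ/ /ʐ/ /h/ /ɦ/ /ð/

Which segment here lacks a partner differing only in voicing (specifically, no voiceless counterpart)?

Bilabial: /ɸ/ ~ /β/
Retroflex: /ʂ/ ~ /ʐ/
Glottal: /h/ ~ /ɦ/
Dental: only /ð/ (voiced); no voiceless partner.
So /ð/ is the unpaired segment.

/ð/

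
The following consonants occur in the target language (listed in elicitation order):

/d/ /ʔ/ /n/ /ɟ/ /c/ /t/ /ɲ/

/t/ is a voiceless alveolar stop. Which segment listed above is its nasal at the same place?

The nasal at the same place is an alveolar nasal — in this inventory, /n/.

/n/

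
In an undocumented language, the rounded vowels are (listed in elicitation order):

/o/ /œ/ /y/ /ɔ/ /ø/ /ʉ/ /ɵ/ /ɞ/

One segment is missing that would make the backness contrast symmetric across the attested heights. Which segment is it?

Front: /y/ (high), /ø/ (high-mid), /œ/ (low-mid).
Central: /ʉ/ (high), /ɵ/ (high-mid), /ɞ/ (low-mid).
Back: /o/ (high-mid), /ɔ/ (low-mid).
The high row has no back member, so the gap is the high back rounded vowel /u/.

/u/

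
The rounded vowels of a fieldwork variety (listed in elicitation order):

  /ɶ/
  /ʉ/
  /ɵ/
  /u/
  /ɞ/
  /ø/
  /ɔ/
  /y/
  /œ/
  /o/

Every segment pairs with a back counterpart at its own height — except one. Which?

/ɶ/

High: /y/ ~ /ʉ/ ~ /u/
High-mid: /ø/ ~ /ɵ/ ~ /o/
Low-mid: /œ/ ~ /ɞ/ ~ /ɔ/
Low: only /ɶ/ (front); no back partner.
So /ɶ/ is the unpaired segment.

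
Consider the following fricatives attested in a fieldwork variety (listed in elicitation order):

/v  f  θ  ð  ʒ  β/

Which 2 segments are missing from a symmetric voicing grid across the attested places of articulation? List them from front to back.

bilabial: voiceless —, voiced /β/.
labiodental: voiceless /f/, voiced /v/.
dental: voiceless /θ/, voiced /ð/.
postalveolar: voiceless —, voiced /ʒ/.
Gaps, from front to back: bilabial lacks voiceless (/ɸ/); postalveolar lacks voiceless (/ʃ/).

/ɸ/, /ʃ/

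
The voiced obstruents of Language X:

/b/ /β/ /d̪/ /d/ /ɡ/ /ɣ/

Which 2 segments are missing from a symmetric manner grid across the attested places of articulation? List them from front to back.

bilabial: stop /b/, fricative /β/.
dental: stop /d̪/, fricative —.
alveolar: stop /d/, fricative —.
velar: stop /ɡ/, fricative /ɣ/.
Gaps, from front to back: dental lacks fricative (/ð/); alveolar lacks fricative (/z/).

/ð/, /z/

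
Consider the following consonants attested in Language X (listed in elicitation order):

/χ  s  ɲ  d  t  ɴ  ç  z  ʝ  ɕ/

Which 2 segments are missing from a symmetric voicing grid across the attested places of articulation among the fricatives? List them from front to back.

/ʑ/, /ʁ/

alveolar: voiceless /s/, voiced /z/.
alveolo-palatal: voiceless /ɕ/, voiced —.
palatal: voiceless /ç/, voiced /ʝ/.
uvular: voiceless /χ/, voiced —.
Gaps, from front to back: alveolo-palatal lacks voiced (/ʑ/); uvular lacks voiced (/ʁ/).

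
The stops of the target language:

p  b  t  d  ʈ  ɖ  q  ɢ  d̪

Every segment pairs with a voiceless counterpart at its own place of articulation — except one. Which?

/d̪/

Bilabial: /p/ ~ /b/
Alveolar: /t/ ~ /d/
Retroflex: /ʈ/ ~ /ɖ/
Uvular: /q/ ~ /ɢ/
Dental: only /d̪/ (voiced); no voiceless partner.
So /d̪/ is the unpaired segment.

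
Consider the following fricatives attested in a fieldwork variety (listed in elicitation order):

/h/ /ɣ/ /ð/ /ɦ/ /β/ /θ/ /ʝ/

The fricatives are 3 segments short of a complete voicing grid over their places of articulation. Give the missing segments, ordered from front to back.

bilabial: voiceless —, voiced /β/.
dental: voiceless /θ/, voiced /ð/.
palatal: voiceless —, voiced /ʝ/.
velar: voiceless —, voiced /ɣ/.
glottal: voiceless /h/, voiced /ɦ/.
Gaps, from front to back: bilabial lacks voiceless (/ɸ/); palatal lacks voiceless (/ç/); velar lacks voiceless (/x/).

/ɸ/, /ç/, /x/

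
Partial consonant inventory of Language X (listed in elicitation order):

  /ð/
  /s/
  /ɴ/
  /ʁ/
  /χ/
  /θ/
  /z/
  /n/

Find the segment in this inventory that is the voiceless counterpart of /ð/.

/ð/ is a voiced dental fricative.
The voiceless counterpart is a voiceless dental fricative — in this inventory, /θ/.

/θ/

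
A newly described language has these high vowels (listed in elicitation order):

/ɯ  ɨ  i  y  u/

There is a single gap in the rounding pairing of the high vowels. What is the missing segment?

Unrounded: /i/ (front), /ɨ/ (central), /ɯ/ (back).
Rounded: /y/ (front), /u/ (back).
The central row has no rounded member, so the gap is the central rounded vowel /ʉ/.

/ʉ/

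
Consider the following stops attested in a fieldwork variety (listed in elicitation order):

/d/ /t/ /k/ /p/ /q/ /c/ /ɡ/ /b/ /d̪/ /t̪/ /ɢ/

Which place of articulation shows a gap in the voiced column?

palatal

Voiceless: /p/ (bilabial), /t̪/ (dental), /t/ (alveolar), /c/ (palatal), /k/ (velar), /q/ (uvular).
Voiced: /b/ (bilabial), /d̪/ (dental), /d/ (alveolar), /ɡ/ (velar), /ɢ/ (uvular).
Every place of articulation has a voiced member except palatal, where /ɟ/ would be expected.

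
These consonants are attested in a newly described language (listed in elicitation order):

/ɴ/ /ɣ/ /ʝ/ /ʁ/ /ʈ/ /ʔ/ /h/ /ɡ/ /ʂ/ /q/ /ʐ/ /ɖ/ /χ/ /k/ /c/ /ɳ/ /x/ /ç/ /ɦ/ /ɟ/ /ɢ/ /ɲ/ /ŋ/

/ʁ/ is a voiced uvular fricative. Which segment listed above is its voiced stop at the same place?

/ɢ/

The voiced stop at the same place is a voiced uvular stop — in this inventory, /ɢ/.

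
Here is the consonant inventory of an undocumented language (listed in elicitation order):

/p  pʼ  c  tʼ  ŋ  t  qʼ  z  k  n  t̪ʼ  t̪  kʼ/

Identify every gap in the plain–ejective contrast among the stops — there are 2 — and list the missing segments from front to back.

Plain: /p/ (bilabial), /t̪/ (dental), /t/ (alveolar), /c/ (palatal), /k/ (velar).
Ejective: /pʼ/ (bilabial), /t̪ʼ/ (dental), /tʼ/ (alveolar), /kʼ/ (velar), /qʼ/ (uvular).
Gaps, from front to back: palatal lacks ejective (/cʼ/); uvular lacks plain (/q/).

/cʼ/, /q/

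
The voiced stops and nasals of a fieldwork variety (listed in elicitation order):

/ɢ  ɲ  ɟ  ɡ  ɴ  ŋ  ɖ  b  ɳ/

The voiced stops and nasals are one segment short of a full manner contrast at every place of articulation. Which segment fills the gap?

/m/

Oral stop: /b/ (bilabial), /ɖ/ (retroflex), /ɟ/ (palatal), /ɡ/ (velar), /ɢ/ (uvular).
Nasal: /ɳ/ (retroflex), /ɲ/ (palatal), /ŋ/ (velar), /ɴ/ (uvular).
The bilabial row has no nasal member, so the gap is the bilabial nasal /m/.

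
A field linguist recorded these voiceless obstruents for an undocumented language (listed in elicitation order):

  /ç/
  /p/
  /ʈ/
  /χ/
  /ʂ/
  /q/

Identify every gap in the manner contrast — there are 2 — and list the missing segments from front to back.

/ɸ/, /c/

place of articulation  stop      fricative
bilabial          p         —       
retroflex         ʈ         ʂ       
palatal           —         ç       
uvular            q         χ       
Gaps, from front to back: bilabial lacks fricative (/ɸ/); palatal lacks stop (/c/).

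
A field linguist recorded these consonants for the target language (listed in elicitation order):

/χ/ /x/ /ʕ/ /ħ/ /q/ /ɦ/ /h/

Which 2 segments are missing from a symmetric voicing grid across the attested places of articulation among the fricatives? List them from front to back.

Voiceless: /x/ (velar), /χ/ (uvular), /ħ/ (pharyngeal), /h/ (glottal).
Voiced: /ʕ/ (pharyngeal), /ɦ/ (glottal).
Gaps, from front to back: velar lacks voiced (/ɣ/); uvular lacks voiced (/ʁ/).

/ɣ/, /ʁ/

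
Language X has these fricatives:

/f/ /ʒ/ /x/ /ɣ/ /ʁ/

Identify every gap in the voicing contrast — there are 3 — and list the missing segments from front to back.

/v/, /ʃ/, /χ/

place of articulation  voiceless  voiced  
labiodental       f         —       
postalveolar      —         ʒ       
velar             x         ɣ       
uvular            —         ʁ       
Gaps, from front to back: labiodental lacks voiced (/v/); postalveolar lacks voiceless (/ʃ/); uvular lacks voiceless (/χ/).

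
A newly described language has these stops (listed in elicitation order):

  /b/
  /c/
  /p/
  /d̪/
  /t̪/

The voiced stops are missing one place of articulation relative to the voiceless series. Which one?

Voiceless: /p/ (bilabial), /t̪/ (dental), /c/ (palatal).
Voiced: /b/ (bilabial), /d̪/ (dental).
Every place of articulation has a voiced member except palatal, where /ɟ/ would be expected.

palatal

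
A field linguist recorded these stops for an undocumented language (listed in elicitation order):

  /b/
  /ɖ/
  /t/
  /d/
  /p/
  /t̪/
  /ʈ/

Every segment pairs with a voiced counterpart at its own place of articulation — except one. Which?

/t̪/

Bilabial: /p/ ~ /b/
Alveolar: /t/ ~ /d/
Retroflex: /ʈ/ ~ /ɖ/
Dental: only /t̪/ (voiceless); no voiced partner.
So /t̪/ is the unpaired segment.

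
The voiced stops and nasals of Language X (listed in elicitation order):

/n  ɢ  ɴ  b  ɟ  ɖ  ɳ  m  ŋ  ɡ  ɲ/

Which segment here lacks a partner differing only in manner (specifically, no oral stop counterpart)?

Bilabial: /b/ ~ /m/
Retroflex: /ɖ/ ~ /ɳ/
Palatal: /ɟ/ ~ /ɲ/
Velar: /ɡ/ ~ /ŋ/
Uvular: /ɢ/ ~ /ɴ/
Alveolar: only /n/ (nasal); no oral stop partner.
So /n/ is the unpaired segment.

/n/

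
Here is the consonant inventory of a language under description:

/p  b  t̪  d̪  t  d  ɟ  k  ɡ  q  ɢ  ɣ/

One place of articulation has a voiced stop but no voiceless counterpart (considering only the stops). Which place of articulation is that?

Voiceless: /p/ (bilabial), /t̪/ (dental), /t/ (alveolar), /k/ (velar), /q/ (uvular).
Voiced: /b/ (bilabial), /d̪/ (dental), /d/ (alveolar), /ɟ/ (palatal), /ɡ/ (velar), /ɢ/ (uvular).
Every place of articulation has a voiceless member except palatal, where /c/ would be expected.

palatal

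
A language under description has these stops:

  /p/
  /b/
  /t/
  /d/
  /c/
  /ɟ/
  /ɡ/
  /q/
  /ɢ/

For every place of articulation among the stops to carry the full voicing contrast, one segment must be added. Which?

/k/

Voiceless: /p/ (bilabial), /t/ (alveolar), /c/ (palatal), /q/ (uvular).
Voiced: /b/ (bilabial), /d/ (alveolar), /ɟ/ (palatal), /ɡ/ (velar), /ɢ/ (uvular).
The velar row has no voiceless member, so the gap is the voiceless velar stop /k/.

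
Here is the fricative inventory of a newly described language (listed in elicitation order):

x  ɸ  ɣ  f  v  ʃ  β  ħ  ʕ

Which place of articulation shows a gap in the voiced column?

postalveolar

place of articulation  voiceless  voiced  
bilabial          ɸ         β       
labiodental       f         v       
postalveolar      ʃ         —       
velar             x         ɣ       
pharyngeal        ħ         ʕ       
Every place of articulation has a voiced member except postalveolar, where /ʒ/ would be expected.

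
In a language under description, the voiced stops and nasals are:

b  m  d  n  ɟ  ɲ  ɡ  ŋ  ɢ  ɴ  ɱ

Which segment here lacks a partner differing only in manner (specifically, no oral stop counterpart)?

/ɱ/

Bilabial: /b/ ~ /m/
Alveolar: /d/ ~ /n/
Palatal: /ɟ/ ~ /ɲ/
Velar: /ɡ/ ~ /ŋ/
Uvular: /ɢ/ ~ /ɴ/
Labiodental: only /ɱ/ (nasal); no oral stop partner.
So /ɱ/ is the unpaired segment.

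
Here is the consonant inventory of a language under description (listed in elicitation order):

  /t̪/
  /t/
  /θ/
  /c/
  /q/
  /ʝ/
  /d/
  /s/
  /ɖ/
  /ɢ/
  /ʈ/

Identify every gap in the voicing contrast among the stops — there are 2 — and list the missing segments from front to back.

dental: voiceless /t̪/, voiced —.
alveolar: voiceless /t/, voiced /d/.
retroflex: voiceless /ʈ/, voiced /ɖ/.
palatal: voiceless /c/, voiced —.
uvular: voiceless /q/, voiced /ɢ/.
Gaps, from front to back: dental lacks voiced (/d̪/); palatal lacks voiced (/ɟ/).

/d̪/, /ɟ/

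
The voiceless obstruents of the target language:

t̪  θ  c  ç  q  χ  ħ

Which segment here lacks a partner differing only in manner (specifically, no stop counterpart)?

/ħ/

Dental: /t̪/ ~ /θ/
Palatal: /c/ ~ /ç/
Uvular: /q/ ~ /χ/
Pharyngeal: only /ħ/ (fricative); no stop partner.
So /ħ/ is the unpaired segment.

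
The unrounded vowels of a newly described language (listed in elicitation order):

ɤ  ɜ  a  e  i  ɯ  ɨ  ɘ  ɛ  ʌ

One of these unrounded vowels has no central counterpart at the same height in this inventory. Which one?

/a/

High: /i/ ~ /ɨ/ ~ /ɯ/
High-mid: /e/ ~ /ɘ/ ~ /ɤ/
Low-mid: /ɛ/ ~ /ɜ/ ~ /ʌ/
Low: only /a/ (front); no central partner.
So /a/ is the unpaired segment.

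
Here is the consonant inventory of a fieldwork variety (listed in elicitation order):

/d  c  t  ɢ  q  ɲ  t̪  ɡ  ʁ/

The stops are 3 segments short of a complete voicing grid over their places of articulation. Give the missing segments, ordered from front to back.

/d̪/, /ɟ/, /k/

Voiceless: /t̪/ (dental), /t/ (alveolar), /c/ (palatal), /q/ (uvular).
Voiced: /d/ (alveolar), /ɡ/ (velar), /ɢ/ (uvular).
Gaps, from front to back: dental lacks voiced (/d̪/); palatal lacks voiced (/ɟ/); velar lacks voiceless (/k/).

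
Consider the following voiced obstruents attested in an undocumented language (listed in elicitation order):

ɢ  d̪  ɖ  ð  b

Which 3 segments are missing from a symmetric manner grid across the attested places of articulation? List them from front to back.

/β/, /ʐ/, /ʁ/

bilabial: stop /b/, fricative —.
dental: stop /d̪/, fricative /ð/.
retroflex: stop /ɖ/, fricative —.
uvular: stop /ɢ/, fricative —.
Gaps, from front to back: bilabial lacks fricative (/β/); retroflex lacks fricative (/ʐ/); uvular lacks fricative (/ʁ/).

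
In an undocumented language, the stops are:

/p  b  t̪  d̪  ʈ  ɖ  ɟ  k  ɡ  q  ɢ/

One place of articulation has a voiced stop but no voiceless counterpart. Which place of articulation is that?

bilabial: voiceless /p/, voiced /b/.
dental: voiceless /t̪/, voiced /d̪/.
retroflex: voiceless /ʈ/, voiced /ɖ/.
palatal: voiceless —, voiced /ɟ/.
velar: voiceless /k/, voiced /ɡ/.
uvular: voiceless /q/, voiced /ɢ/.
Every place of articulation has a voiceless member except palatal, where /c/ would be expected.

palatal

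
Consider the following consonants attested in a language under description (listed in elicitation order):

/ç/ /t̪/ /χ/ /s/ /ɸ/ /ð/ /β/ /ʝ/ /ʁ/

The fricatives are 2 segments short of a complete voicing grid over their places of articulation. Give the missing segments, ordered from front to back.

/θ/, /z/

Voiceless: /ɸ/ (bilabial), /s/ (alveolar), /ç/ (palatal), /χ/ (uvular).
Voiced: /β/ (bilabial), /ð/ (dental), /ʝ/ (palatal), /ʁ/ (uvular).
Gaps, from front to back: dental lacks voiceless (/θ/); alveolar lacks voiced (/z/).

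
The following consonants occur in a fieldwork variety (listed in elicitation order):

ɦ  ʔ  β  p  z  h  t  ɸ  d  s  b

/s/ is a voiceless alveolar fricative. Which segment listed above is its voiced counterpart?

/z/

The voiced counterpart is a voiced alveolar fricative — in this inventory, /z/.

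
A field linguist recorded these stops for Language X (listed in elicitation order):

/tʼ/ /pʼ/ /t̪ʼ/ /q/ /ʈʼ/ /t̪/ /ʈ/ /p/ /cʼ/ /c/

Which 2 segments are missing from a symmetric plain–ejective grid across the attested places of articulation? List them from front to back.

Plain: /p/ (bilabial), /t̪/ (dental), /ʈ/ (retroflex), /c/ (palatal), /q/ (uvular).
Ejective: /pʼ/ (bilabial), /t̪ʼ/ (dental), /tʼ/ (alveolar), /ʈʼ/ (retroflex), /cʼ/ (palatal).
Gaps, from front to back: alveolar lacks plain (/t/); uvular lacks ejective (/qʼ/).

/t/, /qʼ/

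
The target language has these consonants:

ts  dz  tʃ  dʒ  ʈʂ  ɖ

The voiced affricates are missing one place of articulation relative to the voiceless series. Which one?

retroflex

place of articulation  voiceless  voiced  
alveolar          ts        dz      
postalveolar      tʃ        dʒ      
retroflex         ʈʂ        —       
Every place of articulation has a voiced member except retroflex, where /ɖʐ/ would be expected.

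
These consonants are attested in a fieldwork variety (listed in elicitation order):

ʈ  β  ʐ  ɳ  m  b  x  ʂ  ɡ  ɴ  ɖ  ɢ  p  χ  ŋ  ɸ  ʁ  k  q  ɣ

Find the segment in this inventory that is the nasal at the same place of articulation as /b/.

/m/

/b/ is a voiced bilabial stop.
The nasal at the same place is a bilabial nasal — in this inventory, /m/.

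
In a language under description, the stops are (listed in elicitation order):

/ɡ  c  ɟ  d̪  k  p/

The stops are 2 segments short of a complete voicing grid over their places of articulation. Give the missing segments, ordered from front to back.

Voiceless: /p/ (bilabial), /c/ (palatal), /k/ (velar).
Voiced: /d̪/ (dental), /ɟ/ (palatal), /ɡ/ (velar).
Gaps, from front to back: bilabial lacks voiced (/b/); dental lacks voiceless (/t̪/).

/b/, /t̪/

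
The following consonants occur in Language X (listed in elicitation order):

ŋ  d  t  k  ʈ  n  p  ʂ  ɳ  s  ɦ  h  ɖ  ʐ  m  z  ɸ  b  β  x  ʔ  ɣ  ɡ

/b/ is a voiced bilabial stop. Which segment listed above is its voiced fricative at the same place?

The voiced fricative at the same place is a voiced bilabial fricative — in this inventory, /β/.

/β/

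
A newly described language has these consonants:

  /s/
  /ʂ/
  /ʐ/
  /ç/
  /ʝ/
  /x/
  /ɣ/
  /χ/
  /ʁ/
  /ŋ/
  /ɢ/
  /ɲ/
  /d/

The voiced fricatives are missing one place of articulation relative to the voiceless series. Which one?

alveolar

Voiceless: /s/ (alveolar), /ʂ/ (retroflex), /ç/ (palatal), /x/ (velar), /χ/ (uvular).
Voiced: /ʐ/ (retroflex), /ʝ/ (palatal), /ɣ/ (velar), /ʁ/ (uvular).
Every place of articulation has a voiced member except alveolar, where /z/ would be expected.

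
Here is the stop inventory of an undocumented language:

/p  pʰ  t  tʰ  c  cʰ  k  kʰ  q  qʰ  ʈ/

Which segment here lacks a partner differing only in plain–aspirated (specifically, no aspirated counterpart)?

/ʈ/

Bilabial: /p/ ~ /pʰ/
Alveolar: /t/ ~ /tʰ/
Palatal: /c/ ~ /cʰ/
Velar: /k/ ~ /kʰ/
Uvular: /q/ ~ /qʰ/
Retroflex: only /ʈ/ (plain); no aspirated partner.
So /ʈ/ is the unpaired segment.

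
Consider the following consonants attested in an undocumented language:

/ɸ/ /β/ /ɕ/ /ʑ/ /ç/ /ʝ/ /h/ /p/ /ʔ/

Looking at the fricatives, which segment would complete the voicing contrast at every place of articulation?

Voiceless: /ɸ/ (bilabial), /ɕ/ (alveolo-palatal), /ç/ (palatal), /h/ (glottal).
Voiced: /β/ (bilabial), /ʑ/ (alveolo-palatal), /ʝ/ (palatal).
The glottal row has no voiced member, so the gap is the voiced glottal fricative /ɦ/.

/ɦ/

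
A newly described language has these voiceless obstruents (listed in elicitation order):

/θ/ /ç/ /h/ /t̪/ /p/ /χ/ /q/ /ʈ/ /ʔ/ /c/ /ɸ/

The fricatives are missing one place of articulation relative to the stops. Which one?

Stop: /p/ (bilabial), /t̪/ (dental), /ʈ/ (retroflex), /c/ (palatal), /q/ (uvular), /ʔ/ (glottal).
Fricative: /ɸ/ (bilabial), /θ/ (dental), /ç/ (palatal), /χ/ (uvular), /h/ (glottal).
Every place of articulation has a fricative member except retroflex, where /ʂ/ would be expected.

retroflex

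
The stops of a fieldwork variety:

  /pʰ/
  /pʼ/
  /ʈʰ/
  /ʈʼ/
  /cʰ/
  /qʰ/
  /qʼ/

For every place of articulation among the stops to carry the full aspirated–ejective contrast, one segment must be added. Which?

bilabial: aspirated /pʰ/, ejective /pʼ/.
retroflex: aspirated /ʈʰ/, ejective /ʈʼ/.
palatal: aspirated /cʰ/, ejective —.
uvular: aspirated /qʰ/, ejective /qʼ/.
The palatal row has no ejective member, so the gap is the ejective palatal stop /cʼ/.

/cʼ/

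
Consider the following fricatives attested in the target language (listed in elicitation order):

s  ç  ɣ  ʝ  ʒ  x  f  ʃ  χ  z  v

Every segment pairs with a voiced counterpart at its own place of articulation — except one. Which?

Labiodental: /f/ ~ /v/
Alveolar: /s/ ~ /z/
Postalveolar: /ʃ/ ~ /ʒ/
Palatal: /ç/ ~ /ʝ/
Velar: /x/ ~ /ɣ/
Uvular: only /χ/ (voiceless); no voiced partner.
So /χ/ is the unpaired segment.

/χ/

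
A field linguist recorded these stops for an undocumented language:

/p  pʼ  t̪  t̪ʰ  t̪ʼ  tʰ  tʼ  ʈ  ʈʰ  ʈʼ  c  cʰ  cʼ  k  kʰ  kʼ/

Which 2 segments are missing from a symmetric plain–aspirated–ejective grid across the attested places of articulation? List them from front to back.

/pʰ/, /t/

Plain: /p/ (bilabial), /t̪/ (dental), /ʈ/ (retroflex), /c/ (palatal), /k/ (velar).
Aspirated: /t̪ʰ/ (dental), /tʰ/ (alveolar), /ʈʰ/ (retroflex), /cʰ/ (palatal), /kʰ/ (velar).
Ejective: /pʼ/ (bilabial), /t̪ʼ/ (dental), /tʼ/ (alveolar), /ʈʼ/ (retroflex), /cʼ/ (palatal), /kʼ/ (velar).
Gaps, from front to back: bilabial lacks aspirated (/pʰ/); alveolar lacks plain (/t/).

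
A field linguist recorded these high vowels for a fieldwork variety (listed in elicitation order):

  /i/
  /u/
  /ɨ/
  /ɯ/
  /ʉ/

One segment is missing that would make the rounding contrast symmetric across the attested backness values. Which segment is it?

/y/

backness          unrounded  rounded 
front             i         —       
central           ɨ         ʉ       
back              ɯ         u       
The front row has no rounded member, so the gap is the front rounded vowel /y/.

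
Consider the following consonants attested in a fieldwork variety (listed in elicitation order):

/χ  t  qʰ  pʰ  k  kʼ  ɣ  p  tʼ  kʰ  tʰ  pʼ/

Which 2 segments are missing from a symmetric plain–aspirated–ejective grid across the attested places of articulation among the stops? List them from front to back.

Plain: /p/ (bilabial), /t/ (alveolar), /k/ (velar).
Aspirated: /pʰ/ (bilabial), /tʰ/ (alveolar), /kʰ/ (velar), /qʰ/ (uvular).
Ejective: /pʼ/ (bilabial), /tʼ/ (alveolar), /kʼ/ (velar).
Gaps, from front to back: uvular lacks plain (/q/); uvular lacks ejective (/qʼ/).

/q/, /qʼ/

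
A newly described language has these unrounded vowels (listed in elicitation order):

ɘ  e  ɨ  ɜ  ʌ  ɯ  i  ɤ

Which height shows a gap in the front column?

low-mid

high: front /i/, central /ɨ/, back /ɯ/.
high-mid: front /e/, central /ɘ/, back /ɤ/.
low-mid: front —, central /ɜ/, back /ʌ/.
Every height has a front member except low-mid, where /ɛ/ would be expected.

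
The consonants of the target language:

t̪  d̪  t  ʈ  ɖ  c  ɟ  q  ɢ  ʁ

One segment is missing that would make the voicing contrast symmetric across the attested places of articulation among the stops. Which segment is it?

Voiceless: /t̪/ (dental), /t/ (alveolar), /ʈ/ (retroflex), /c/ (palatal), /q/ (uvular).
Voiced: /d̪/ (dental), /ɖ/ (retroflex), /ɟ/ (palatal), /ɢ/ (uvular).
The alveolar row has no voiced member, so the gap is the voiced alveolar stop /d/.

/d/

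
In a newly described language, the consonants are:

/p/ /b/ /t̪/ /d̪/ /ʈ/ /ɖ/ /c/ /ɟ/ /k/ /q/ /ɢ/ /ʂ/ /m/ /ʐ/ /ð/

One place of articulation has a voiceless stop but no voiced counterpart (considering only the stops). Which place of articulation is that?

velar

place of articulation  voiceless  voiced  
bilabial          p         b       
dental            t̪        d̪      
retroflex         ʈ         ɖ       
palatal           c         ɟ       
velar             k         —       
uvular            q         ɢ       
Every place of articulation has a voiced member except velar, where /ɡ/ would be expected.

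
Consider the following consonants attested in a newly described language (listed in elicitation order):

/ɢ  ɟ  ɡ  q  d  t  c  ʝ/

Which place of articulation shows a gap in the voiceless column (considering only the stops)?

velar

alveolar: voiceless /t/, voiced /d/.
palatal: voiceless /c/, voiced /ɟ/.
velar: voiceless —, voiced /ɡ/.
uvular: voiceless /q/, voiced /ɢ/.
Every place of articulation has a voiceless member except velar, where /k/ would be expected.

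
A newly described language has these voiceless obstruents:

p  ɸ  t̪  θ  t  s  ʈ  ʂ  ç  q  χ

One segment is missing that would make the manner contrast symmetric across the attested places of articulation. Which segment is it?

bilabial: stop /p/, fricative /ɸ/.
dental: stop /t̪/, fricative /θ/.
alveolar: stop /t/, fricative /s/.
retroflex: stop /ʈ/, fricative /ʂ/.
palatal: stop —, fricative /ç/.
uvular: stop /q/, fricative /χ/.
The palatal row has no stop member, so the gap is the palatal stop /c/.

/c/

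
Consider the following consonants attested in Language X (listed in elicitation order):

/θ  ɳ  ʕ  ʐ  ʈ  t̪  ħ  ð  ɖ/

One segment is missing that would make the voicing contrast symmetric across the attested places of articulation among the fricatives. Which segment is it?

/ʂ/

Voiceless: /θ/ (dental), /ħ/ (pharyngeal).
Voiced: /ð/ (dental), /ʐ/ (retroflex), /ʕ/ (pharyngeal).
The retroflex row has no voiceless member, so the gap is the voiceless retroflex fricative /ʂ/.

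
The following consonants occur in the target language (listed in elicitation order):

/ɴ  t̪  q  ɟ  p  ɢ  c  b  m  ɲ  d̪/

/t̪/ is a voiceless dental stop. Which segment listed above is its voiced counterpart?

The voiced counterpart is a voiced dental stop — in this inventory, /d̪/.

/d̪/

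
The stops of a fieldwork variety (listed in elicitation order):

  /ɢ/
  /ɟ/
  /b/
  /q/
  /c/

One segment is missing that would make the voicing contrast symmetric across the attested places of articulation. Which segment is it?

bilabial: voiceless —, voiced /b/.
palatal: voiceless /c/, voiced /ɟ/.
uvular: voiceless /q/, voiced /ɢ/.
The bilabial row has no voiceless member, so the gap is the voiceless bilabial stop /p/.

/p/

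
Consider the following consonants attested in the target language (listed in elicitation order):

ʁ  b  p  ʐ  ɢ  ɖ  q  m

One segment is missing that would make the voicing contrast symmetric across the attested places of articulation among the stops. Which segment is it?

/ʈ/

Voiceless: /p/ (bilabial), /q/ (uvular).
Voiced: /b/ (bilabial), /ɖ/ (retroflex), /ɢ/ (uvular).
The retroflex row has no voiceless member, so the gap is the voiceless retroflex stop /ʈ/.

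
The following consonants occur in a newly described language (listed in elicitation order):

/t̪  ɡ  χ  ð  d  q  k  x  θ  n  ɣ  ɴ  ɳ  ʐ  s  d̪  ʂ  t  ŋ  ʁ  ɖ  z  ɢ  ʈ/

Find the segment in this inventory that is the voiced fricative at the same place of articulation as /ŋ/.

/ɣ/

/ŋ/ is a velar nasal.
The voiced fricative at the same place is a voiced velar fricative — in this inventory, /ɣ/.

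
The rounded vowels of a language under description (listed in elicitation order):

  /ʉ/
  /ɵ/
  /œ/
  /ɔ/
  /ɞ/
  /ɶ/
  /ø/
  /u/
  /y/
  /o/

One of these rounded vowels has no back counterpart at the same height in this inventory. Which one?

High: /y/ ~ /ʉ/ ~ /u/
High-mid: /ø/ ~ /ɵ/ ~ /o/
Low-mid: /œ/ ~ /ɞ/ ~ /ɔ/
Low: only /ɶ/ (front); no back partner.
So /ɶ/ is the unpaired segment.

/ɶ/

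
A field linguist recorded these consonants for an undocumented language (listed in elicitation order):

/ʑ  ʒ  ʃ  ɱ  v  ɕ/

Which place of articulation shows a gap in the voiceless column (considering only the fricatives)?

labiodental

Voiceless: /ʃ/ (postalveolar), /ɕ/ (alveolo-palatal).
Voiced: /v/ (labiodental), /ʒ/ (postalveolar), /ʑ/ (alveolo-palatal).
Every place of articulation has a voiceless member except labiodental, where /f/ would be expected.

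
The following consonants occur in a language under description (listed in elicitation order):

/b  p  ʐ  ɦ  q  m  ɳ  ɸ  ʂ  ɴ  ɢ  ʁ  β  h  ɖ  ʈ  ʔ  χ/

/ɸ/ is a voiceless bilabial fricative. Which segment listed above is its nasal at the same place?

/m/

The nasal at the same place is a bilabial nasal — in this inventory, /m/.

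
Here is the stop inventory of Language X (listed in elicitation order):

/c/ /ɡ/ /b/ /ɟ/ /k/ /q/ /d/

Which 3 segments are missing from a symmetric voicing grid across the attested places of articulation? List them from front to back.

place of articulation  voiceless  voiced  
bilabial          —         b       
alveolar          —         d       
palatal           c         ɟ       
velar             k         ɡ       
uvular            q         —       
Gaps, from front to back: bilabial lacks voiceless (/p/); alveolar lacks voiceless (/t/); uvular lacks voiced (/ɢ/).

/p/, /t/, /ɢ/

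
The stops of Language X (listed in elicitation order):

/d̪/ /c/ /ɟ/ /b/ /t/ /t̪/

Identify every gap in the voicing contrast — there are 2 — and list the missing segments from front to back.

/p/, /d/

place of articulation  voiceless  voiced  
bilabial          —         b       
dental            t̪        d̪      
alveolar          t         —       
palatal           c         ɟ       
Gaps, from front to back: bilabial lacks voiceless (/p/); alveolar lacks voiced (/d/).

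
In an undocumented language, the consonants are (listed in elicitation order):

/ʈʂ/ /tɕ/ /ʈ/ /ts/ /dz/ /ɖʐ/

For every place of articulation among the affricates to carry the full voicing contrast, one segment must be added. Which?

/dʑ/

alveolar: voiceless /ts/, voiced /dz/.
retroflex: voiceless /ʈʂ/, voiced /ɖʐ/.
alveolo-palatal: voiceless /tɕ/, voiced —.
The alveolo-palatal row has no voiced member, so the gap is the voiced alveolo-palatal affricate /dʑ/.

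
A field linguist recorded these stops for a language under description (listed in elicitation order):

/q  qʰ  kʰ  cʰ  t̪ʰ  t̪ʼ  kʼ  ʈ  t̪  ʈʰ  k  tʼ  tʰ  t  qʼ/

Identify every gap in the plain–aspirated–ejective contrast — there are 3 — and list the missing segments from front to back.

/ʈʼ/, /c/, /cʼ/

place of articulation  plain     aspirated  ejective
dental            t̪        t̪ʰ       t̪ʼ     
alveolar          t         tʰ        tʼ      
retroflex         ʈ         ʈʰ        —       
palatal           —         cʰ        —       
velar             k         kʰ        kʼ      
uvular            q         qʰ        qʼ      
Gaps, from front to back: retroflex lacks ejective (/ʈʼ/); palatal lacks plain (/c/); palatal lacks ejective (/cʼ/).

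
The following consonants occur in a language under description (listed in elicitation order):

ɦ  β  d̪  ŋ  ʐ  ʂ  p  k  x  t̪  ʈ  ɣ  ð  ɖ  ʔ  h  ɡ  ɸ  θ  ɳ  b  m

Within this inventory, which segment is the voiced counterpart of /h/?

/h/ is a voiceless glottal fricative.
The voiced counterpart is a voiced glottal fricative — in this inventory, /ɦ/.

/ɦ/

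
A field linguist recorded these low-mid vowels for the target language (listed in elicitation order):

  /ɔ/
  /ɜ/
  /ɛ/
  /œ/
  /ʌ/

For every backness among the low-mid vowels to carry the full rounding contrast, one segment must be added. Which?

backness          unrounded  rounded 
front             ɛ         œ       
central           ɜ         —       
back              ʌ         ɔ       
The central row has no rounded member, so the gap is the central rounded vowel /ɞ/.

/ɞ/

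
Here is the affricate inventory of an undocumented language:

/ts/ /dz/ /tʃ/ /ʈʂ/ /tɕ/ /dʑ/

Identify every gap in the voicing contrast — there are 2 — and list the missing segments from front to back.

/dʒ/, /ɖʐ/

place of articulation  voiceless  voiced  
alveolar          ts        dz      
postalveolar      tʃ        —       
retroflex         ʈʂ        —       
alveolo-palatal   tɕ        dʑ      
Gaps, from front to back: postalveolar lacks voiced (/dʒ/); retroflex lacks voiced (/ɖʐ/).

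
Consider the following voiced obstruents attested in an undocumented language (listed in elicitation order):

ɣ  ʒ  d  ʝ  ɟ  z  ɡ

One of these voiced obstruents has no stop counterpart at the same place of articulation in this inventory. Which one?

/ʒ/

Alveolar: /d/ ~ /z/
Palatal: /ɟ/ ~ /ʝ/
Velar: /ɡ/ ~ /ɣ/
Postalveolar: only /ʒ/ (fricative); no stop partner.
So /ʒ/ is the unpaired segment.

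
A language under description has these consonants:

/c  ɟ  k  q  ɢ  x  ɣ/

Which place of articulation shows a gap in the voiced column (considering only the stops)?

place of articulation  voiceless  voiced  
palatal           c         ɟ       
velar             k         —       
uvular            q         ɢ       
Every place of articulation has a voiced member except velar, where /ɡ/ would be expected.

velar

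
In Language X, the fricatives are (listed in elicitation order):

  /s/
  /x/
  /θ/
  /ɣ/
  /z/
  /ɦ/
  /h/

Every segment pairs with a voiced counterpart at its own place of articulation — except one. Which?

/θ/

Alveolar: /s/ ~ /z/
Velar: /x/ ~ /ɣ/
Glottal: /h/ ~ /ɦ/
Dental: only /θ/ (voiceless); no voiced partner.
So /θ/ is the unpaired segment.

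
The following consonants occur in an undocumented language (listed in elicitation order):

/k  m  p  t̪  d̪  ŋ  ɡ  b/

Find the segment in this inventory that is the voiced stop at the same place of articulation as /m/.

/b/

/m/ is a bilabial nasal.
The voiced stop at the same place is a voiced bilabial stop — in this inventory, /b/.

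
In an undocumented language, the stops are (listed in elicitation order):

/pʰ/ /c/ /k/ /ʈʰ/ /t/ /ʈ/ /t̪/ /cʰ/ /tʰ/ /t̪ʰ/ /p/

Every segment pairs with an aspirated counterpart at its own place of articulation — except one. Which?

/k/

Bilabial: /p/ ~ /pʰ/
Dental: /t̪/ ~ /t̪ʰ/
Alveolar: /t/ ~ /tʰ/
Retroflex: /ʈ/ ~ /ʈʰ/
Palatal: /c/ ~ /cʰ/
Velar: only /k/ (plain); no aspirated partner.
So /k/ is the unpaired segment.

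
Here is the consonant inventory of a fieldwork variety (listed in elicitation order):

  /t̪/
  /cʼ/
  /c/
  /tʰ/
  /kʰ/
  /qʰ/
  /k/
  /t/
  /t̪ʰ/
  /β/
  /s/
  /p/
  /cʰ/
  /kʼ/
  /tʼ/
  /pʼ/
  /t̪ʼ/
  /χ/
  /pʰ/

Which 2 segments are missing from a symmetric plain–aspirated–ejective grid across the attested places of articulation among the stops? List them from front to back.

Plain: /p/ (bilabial), /t̪/ (dental), /t/ (alveolar), /c/ (palatal), /k/ (velar).
Aspirated: /pʰ/ (bilabial), /t̪ʰ/ (dental), /tʰ/ (alveolar), /cʰ/ (palatal), /kʰ/ (velar), /qʰ/ (uvular).
Ejective: /pʼ/ (bilabial), /t̪ʼ/ (dental), /tʼ/ (alveolar), /cʼ/ (palatal), /kʼ/ (velar).
Gaps, from front to back: uvular lacks plain (/q/); uvular lacks ejective (/qʼ/).

/q/, /qʼ/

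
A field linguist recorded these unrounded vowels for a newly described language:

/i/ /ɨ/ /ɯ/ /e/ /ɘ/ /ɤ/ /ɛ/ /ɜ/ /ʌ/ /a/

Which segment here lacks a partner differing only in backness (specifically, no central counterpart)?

/a/

High: /i/ ~ /ɨ/ ~ /ɯ/
High-mid: /e/ ~ /ɘ/ ~ /ɤ/
Low-mid: /ɛ/ ~ /ɜ/ ~ /ʌ/
Low: only /a/ (front); no central partner.
So /a/ is the unpaired segment.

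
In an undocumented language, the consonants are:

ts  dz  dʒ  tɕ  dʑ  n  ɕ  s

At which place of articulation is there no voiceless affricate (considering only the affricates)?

alveolar: voiceless /ts/, voiced /dz/.
postalveolar: voiceless —, voiced /dʒ/.
alveolo-palatal: voiceless /tɕ/, voiced /dʑ/.
Every place of articulation has a voiceless member except postalveolar, where /tʃ/ would be expected.

postalveolar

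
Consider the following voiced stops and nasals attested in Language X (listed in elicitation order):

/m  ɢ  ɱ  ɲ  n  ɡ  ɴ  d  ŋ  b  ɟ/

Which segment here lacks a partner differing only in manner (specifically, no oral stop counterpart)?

Bilabial: /b/ ~ /m/
Alveolar: /d/ ~ /n/
Palatal: /ɟ/ ~ /ɲ/
Velar: /ɡ/ ~ /ŋ/
Uvular: /ɢ/ ~ /ɴ/
Labiodental: only /ɱ/ (nasal); no oral stop partner.
So /ɱ/ is the unpaired segment.

/ɱ/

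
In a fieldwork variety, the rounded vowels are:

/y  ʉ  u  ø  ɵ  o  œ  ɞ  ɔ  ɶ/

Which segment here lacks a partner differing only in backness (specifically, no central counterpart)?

High: /y/ ~ /ʉ/ ~ /u/
High-mid: /ø/ ~ /ɵ/ ~ /o/
Low-mid: /œ/ ~ /ɞ/ ~ /ɔ/
Low: only /ɶ/ (front); no central partner.
So /ɶ/ is the unpaired segment.

/ɶ/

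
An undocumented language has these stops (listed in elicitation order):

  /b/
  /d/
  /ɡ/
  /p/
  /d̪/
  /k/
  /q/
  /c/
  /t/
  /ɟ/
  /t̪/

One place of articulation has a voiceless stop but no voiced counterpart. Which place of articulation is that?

Voiceless: /p/ (bilabial), /t̪/ (dental), /t/ (alveolar), /c/ (palatal), /k/ (velar), /q/ (uvular).
Voiced: /b/ (bilabial), /d̪/ (dental), /d/ (alveolar), /ɟ/ (palatal), /ɡ/ (velar).
Every place of articulation has a voiced member except uvular, where /ɢ/ would be expected.

uvular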